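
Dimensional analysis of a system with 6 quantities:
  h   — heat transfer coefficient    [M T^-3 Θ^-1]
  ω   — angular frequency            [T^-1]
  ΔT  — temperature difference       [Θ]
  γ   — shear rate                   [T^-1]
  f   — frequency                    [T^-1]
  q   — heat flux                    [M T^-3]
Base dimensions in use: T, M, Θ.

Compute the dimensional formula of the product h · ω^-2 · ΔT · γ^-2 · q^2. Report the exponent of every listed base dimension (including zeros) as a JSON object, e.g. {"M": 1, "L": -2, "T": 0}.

{"T": -5, "M": 3, "Θ": 0}

Exponent matrix [T,M,Θ] × [h,ω,ΔT,γ,f,q]:
  T: [-3 -1  0 -1 -1 -3]
  M: [ 1  0  0  0  0  1]
  Θ: [-1  0  1  0  0  0]
  [T]: (1)·-3+(-2)·-1+(1)·0+(-2)·-1+(2)·-3 = -5
  [M]: (1)·1+(-2)·0+(1)·0+(-2)·0+(2)·1 = 3
  [Θ]: (1)·-1+(-2)·0+(1)·1+(-2)·0+(2)·0 = 0
⇒ T^-5 M^3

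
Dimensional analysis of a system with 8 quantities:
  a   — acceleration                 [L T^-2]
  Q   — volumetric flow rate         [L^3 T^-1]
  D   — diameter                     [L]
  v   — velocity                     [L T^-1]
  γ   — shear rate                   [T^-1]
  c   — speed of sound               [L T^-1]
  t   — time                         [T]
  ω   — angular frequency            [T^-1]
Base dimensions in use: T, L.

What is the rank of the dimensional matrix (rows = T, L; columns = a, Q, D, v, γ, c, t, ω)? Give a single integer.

Write exponents as rows T,L / cols a,Q,D,v,γ,c,t,ω:
  T: [-2 -1  0 -1 -1 -1  1 -1]
  L: [ 1  3  1  1  0  1  0  0]
RREF → pivots at {a,Q} ⇒ r = 2

2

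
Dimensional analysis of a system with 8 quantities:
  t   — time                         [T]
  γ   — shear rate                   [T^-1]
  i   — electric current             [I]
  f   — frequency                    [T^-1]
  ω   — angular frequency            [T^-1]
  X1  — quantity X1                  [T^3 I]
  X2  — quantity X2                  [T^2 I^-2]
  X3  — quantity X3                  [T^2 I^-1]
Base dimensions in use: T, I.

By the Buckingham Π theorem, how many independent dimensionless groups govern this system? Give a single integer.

Write exponents as rows T,I / cols t,γ,i,f,ω,X1,X2,X3:
  T: [ 1 -1  0 -1 -1  3  2  2]
  I: [ 0  0  1  0  0  1 -2 -1]
Row reduction gives pivot columns t,i; rank = 2
n=8, r=2 ⇒ 6 dimensionless groups

6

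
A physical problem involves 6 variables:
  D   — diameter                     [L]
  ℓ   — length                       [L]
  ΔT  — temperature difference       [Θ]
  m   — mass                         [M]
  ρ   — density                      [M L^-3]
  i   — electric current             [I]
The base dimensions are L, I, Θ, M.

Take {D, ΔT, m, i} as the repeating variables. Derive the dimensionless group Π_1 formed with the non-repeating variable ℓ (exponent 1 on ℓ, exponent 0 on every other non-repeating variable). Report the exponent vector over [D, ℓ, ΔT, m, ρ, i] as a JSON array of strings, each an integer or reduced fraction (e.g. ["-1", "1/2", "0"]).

Exponent matrix [L,I,Θ,M] × [D,ℓ,ΔT,m,ρ,i]:
  L: [ 1  1  0  0 -3  0]
  I: [ 0  0  0  0  0  1]
  Θ: [ 0  0  1  0  0  0]
  M: [ 0  0  0  1  1  0]
Echelon form has 4 nonzero rows (pivots: D,ΔT,m,i)
Repeat: D,ΔT,m,i; free: ℓ,ρ
RREF:
  r0: [   1    1    0    0   -3    0]
  r1: [   0    0    1    0    0    0]
  r2: [   0    0    0    1    1    0]
  r3: [   0    0    0    0    0    1]
Fix exponent of ℓ at 1, ρ at 0; solve each RREF row for its pivot's exponent:
  r0: exp(D) + (1)·1 = 0 ⇒ exp(D) = -1
  r1: exp(ΔT) + (0)·1 = 0 ⇒ exp(ΔT) = 0
  r2: exp(m) + (0)·1 = 0 ⇒ exp(m) = 0
  r3: exp(i) + (0)·1 = 0 ⇒ exp(i) = 0
Π_1 = D^-1 · ℓ

["-1", "1", "0", "0", "0", "0"]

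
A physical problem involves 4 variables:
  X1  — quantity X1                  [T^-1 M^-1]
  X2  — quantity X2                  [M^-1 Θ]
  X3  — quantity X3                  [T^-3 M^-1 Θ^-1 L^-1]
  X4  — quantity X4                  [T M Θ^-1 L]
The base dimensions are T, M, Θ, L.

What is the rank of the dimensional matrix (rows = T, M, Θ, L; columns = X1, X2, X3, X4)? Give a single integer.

3

Dimensional matrix (T×M×Θ×L by X1×X2×X3×X4):
  T: [-1  0 -3  1]
  M: [-1 -1 -1  1]
  Θ: [ 0  1 -1 -1]
  L: [ 0  0 -1  1]
Echelon form has 3 nonzero rows (pivots: X1,X2,X3)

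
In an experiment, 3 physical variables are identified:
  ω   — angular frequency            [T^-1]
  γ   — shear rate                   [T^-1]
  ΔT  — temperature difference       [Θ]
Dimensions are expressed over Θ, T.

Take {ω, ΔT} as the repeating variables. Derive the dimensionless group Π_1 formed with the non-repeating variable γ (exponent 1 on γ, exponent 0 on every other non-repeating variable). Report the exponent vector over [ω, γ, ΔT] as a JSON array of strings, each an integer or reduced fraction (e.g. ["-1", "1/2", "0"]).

Write exponents as rows Θ,T / cols ω,γ,ΔT:
  Θ: [ 0  0  1]
  T: [-1 -1  0]
RREF → pivots at {ω,ΔT} ⇒ r = 2
Repeat: ω,ΔT; free: γ
RREF:
  r0: [   1    1    0]
  r1: [   0    0    1]
Fix exponent of γ at 1; solve each RREF row for its pivot's exponent:
  r0: exp(ω) + (1)·1 = 0 ⇒ exp(ω) = -1
  r1: exp(ΔT) + (0)·1 = 0 ⇒ exp(ΔT) = 0
Π_1 = ω^-1 · γ

["-1", "1", "0"]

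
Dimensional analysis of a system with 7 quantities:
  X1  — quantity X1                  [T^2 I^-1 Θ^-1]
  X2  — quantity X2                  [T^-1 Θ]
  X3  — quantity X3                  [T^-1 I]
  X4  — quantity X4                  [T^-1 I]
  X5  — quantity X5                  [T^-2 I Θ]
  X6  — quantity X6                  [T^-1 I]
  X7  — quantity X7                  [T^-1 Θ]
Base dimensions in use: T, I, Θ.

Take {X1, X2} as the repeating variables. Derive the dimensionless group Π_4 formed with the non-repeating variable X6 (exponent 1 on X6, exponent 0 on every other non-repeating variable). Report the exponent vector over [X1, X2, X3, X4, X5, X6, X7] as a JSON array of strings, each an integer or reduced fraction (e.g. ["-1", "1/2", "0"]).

["1", "1", "0", "0", "0", "1", "0"]

Dimensional matrix (T×I×Θ by X1×X2×X3×X4×X5×X6×X7):
  T: [ 2 -1 -1 -1 -2 -1 -1]
  I: [-1  0  1  1  1  1  0]
  Θ: [-1  1  0  0  1  0  1]
Row reduction gives pivot columns X1,X2; rank = 2
Pivot set = {X1,X2}, free = {X3,X4,X5,X6,X7}
RREF:
  r0: [   1    0   -1   -1   -1   -1    0]
  r1: [   0    1   -1   -1    0   -1    1]
  r2: [   0    0    0    0    0    0    0]
Fix exponent of X6 at 1, X3 at 0, X4 at 0, X5 at 0, X7 at 0; solve each RREF row for its pivot's exponent:
  r0: exp(X1) + (-1)·1 = 0 ⇒ exp(X1) = 1
  r1: exp(X2) + (-1)·1 = 0 ⇒ exp(X2) = 1
Π_4 = X1 · X2 · X6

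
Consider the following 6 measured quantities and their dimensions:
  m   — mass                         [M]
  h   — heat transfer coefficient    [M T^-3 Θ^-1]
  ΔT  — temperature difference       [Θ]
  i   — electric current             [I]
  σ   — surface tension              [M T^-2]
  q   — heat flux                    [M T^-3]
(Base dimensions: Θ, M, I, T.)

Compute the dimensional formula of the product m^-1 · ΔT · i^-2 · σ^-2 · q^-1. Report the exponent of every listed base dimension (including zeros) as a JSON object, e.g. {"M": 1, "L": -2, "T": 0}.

Exponent matrix [Θ,M,I,T] × [m,h,ΔT,i,σ,q]:
  Θ: [ 0 -1  1  0  0  0]
  M: [ 1  1  0  0  1  1]
  I: [ 0  0  0  1  0  0]
  T: [ 0 -3  0  0 -2 -3]
  [Θ]: (-1)·0+(1)·1+(-2)·0+(-2)·0+(-1)·0 = 1
  [M]: (-1)·1+(1)·0+(-2)·0+(-2)·1+(-1)·1 = -4
  [I]: (-1)·0+(1)·0+(-2)·1+(-2)·0+(-1)·0 = -2
  [T]: (-1)·0+(1)·0+(-2)·0+(-2)·-2+(-1)·-3 = 7
⇒ Θ M^-4 I^-2 T^7

{"Θ": 1, "M": -4, "I": -2, "T": 7}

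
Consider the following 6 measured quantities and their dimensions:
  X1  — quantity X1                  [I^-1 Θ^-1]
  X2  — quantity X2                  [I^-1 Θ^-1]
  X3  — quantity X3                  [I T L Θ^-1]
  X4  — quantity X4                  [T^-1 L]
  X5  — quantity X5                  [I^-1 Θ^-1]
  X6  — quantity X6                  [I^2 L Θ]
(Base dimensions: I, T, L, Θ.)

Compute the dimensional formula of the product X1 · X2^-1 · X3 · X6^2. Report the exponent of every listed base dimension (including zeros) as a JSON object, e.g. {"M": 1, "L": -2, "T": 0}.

{"I": 5, "T": 1, "L": 3, "Θ": 1}

Write exponents as rows I,T,L,Θ / cols X1,X2,X3,X4,X5,X6:
  I: [-1 -1  1  0 -1  2]
  T: [ 0  0  1 -1  0  0]
  L: [ 0  0  1  1  0  1]
  Θ: [-1 -1 -1  0 -1  1]
  [I]: (1)·-1+(-1)·-1+(1)·1+(2)·2 = 5
  [T]: (1)·0+(-1)·0+(1)·1+(2)·0 = 1
  [L]: (1)·0+(-1)·0+(1)·1+(2)·1 = 3
  [Θ]: (1)·-1+(-1)·-1+(1)·-1+(2)·1 = 1
⇒ I^5 T L^3 Θ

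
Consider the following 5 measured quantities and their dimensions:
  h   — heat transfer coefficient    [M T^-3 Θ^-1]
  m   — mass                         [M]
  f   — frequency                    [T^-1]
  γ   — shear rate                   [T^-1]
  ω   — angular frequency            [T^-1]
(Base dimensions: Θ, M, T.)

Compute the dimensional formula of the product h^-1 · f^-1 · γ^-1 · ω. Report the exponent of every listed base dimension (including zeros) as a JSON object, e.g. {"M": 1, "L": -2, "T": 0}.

{"Θ": 1, "M": -1, "T": 4}

Write exponents as rows Θ,M,T / cols h,m,f,γ,ω:
  Θ: [-1  0  0  0  0]
  M: [ 1  1  0  0  0]
  T: [-3  0 -1 -1 -1]
  [Θ]: (-1)·-1+(-1)·0+(-1)·0+(1)·0 = 1
  [M]: (-1)·1+(-1)·0+(-1)·0+(1)·0 = -1
  [T]: (-1)·-3+(-1)·-1+(-1)·-1+(1)·-1 = 4
⇒ Θ M^-1 T^4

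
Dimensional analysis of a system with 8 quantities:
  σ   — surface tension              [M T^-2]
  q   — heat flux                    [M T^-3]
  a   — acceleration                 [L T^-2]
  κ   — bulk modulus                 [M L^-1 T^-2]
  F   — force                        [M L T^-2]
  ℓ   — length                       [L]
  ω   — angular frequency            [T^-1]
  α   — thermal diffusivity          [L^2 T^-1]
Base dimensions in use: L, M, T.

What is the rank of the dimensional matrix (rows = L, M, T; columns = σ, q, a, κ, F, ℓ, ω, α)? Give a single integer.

3

Dimensional matrix (L×M×T by σ×q×a×κ×F×ℓ×ω×α):
  L: [ 0  0  1 -1  1  1  0  2]
  M: [ 1  1  0  1  1  0  0  0]
  T: [-2 -3 -2 -2 -2  0 -1 -1]
RREF → pivots at {σ,q,a} ⇒ r = 3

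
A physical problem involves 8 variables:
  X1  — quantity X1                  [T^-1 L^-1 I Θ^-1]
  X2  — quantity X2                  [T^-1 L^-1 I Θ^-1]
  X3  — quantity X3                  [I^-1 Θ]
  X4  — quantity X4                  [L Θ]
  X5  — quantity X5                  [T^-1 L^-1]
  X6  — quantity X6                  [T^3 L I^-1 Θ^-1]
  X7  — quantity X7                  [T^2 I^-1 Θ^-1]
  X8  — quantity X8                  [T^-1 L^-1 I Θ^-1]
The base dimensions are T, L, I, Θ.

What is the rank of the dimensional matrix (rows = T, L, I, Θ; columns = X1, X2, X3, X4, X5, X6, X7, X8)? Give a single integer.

3

Exponent matrix [T,L,I,Θ] × [X1,X2,X3,X4,X5,X6,X7,X8]:
  T: [-1 -1  0  0 -1  3  2 -1]
  L: [-1 -1  0  1 -1  1  0 -1]
  I: [ 1  1 -1  0  0 -1 -1  1]
  Θ: [-1 -1  1  1  0 -1 -1 -1]
RREF → pivots at {X1,X3,X4} ⇒ r = 3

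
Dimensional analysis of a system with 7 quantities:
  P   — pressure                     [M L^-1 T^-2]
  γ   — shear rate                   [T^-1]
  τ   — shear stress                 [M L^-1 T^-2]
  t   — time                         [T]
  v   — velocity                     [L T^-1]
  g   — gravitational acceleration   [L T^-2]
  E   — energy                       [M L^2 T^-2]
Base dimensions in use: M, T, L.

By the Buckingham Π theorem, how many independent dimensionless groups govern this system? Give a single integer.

4

Exponent matrix [M,T,L] × [P,γ,τ,t,v,g,E]:
  M: [ 1  0  1  0  0  0  1]
  T: [-2 -1 -2  1 -1 -2 -2]
  L: [-1  0 -1  0  1  1  2]
Echelon form has 3 nonzero rows (pivots: P,γ,v)
7 vars − rank 3 = 4 Π groups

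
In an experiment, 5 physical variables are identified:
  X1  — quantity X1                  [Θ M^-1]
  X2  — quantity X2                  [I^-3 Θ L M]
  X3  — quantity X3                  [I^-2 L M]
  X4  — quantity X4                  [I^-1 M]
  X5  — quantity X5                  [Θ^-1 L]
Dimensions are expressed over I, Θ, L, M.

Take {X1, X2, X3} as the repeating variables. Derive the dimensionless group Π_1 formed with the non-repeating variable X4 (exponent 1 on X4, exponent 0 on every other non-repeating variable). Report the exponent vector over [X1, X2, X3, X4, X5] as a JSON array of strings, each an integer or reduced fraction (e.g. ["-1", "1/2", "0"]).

["1", "-1", "1", "1", "0"]

Dimensional matrix (I×Θ×L×M by X1×X2×X3×X4×X5):
  I: [ 0 -3 -2 -1  0]
  Θ: [ 1  1  0  0 -1]
  L: [ 0  1  1  0  1]
  M: [-1  1  1  1  0]
Echelon form has 3 nonzero rows (pivots: X1,X2,X3)
Repeat: X1,X2,X3; free: X4,X5
RREF:
  r0: [   1    0    0   -1    1]
  r1: [   0    1    0    1   -2]
  r2: [   0    0    1   -1    3]
  r3: [   0    0    0    0    0]
Fix exponent of X4 at 1, X5 at 0; solve each RREF row for its pivot's exponent:
  r0: exp(X1) + (-1)·1 = 0 ⇒ exp(X1) = 1
  r1: exp(X2) + (1)·1 = 0 ⇒ exp(X2) = -1
  r2: exp(X3) + (-1)·1 = 0 ⇒ exp(X3) = 1
Π_1 = X1 · X2^-1 · X3 · X4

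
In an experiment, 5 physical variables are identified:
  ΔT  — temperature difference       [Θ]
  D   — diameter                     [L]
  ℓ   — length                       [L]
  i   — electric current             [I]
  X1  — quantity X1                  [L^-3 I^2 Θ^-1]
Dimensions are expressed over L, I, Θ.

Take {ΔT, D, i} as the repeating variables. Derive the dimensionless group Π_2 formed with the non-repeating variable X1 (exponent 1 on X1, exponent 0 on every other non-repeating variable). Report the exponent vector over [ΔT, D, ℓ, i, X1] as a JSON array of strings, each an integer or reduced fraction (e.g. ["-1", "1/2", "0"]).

Write exponents as rows L,I,Θ / cols ΔT,D,ℓ,i,X1:
  L: [ 0  1  1  0 -3]
  I: [ 0  0  0  1  2]
  Θ: [ 1  0  0  0 -1]
Row reduction gives pivot columns ΔT,D,i; rank = 3
Pivot set = {ΔT,D,i}, free = {ℓ,X1}
RREF:
  r0: [   1    0    0    0   -1]
  r1: [   0    1    1    0   -3]
  r2: [   0    0    0    1    2]
Fix exponent of X1 at 1, ℓ at 0; solve each RREF row for its pivot's exponent:
  r0: exp(ΔT) + (-1)·1 = 0 ⇒ exp(ΔT) = 1
  r1: exp(D) + (-3)·1 = 0 ⇒ exp(D) = 3
  r2: exp(i) + (2)·1 = 0 ⇒ exp(i) = -2
Π_2 = ΔT · D^3 · i^-2 · X1

["1", "3", "0", "-2", "1"]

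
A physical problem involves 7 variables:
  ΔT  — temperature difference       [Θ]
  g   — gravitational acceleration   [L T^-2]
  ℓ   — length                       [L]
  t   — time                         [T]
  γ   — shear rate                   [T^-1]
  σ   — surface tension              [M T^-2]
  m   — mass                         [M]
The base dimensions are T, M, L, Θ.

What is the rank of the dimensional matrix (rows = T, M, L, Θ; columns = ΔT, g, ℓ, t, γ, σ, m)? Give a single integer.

Dimensional matrix (T×M×L×Θ by ΔT×g×ℓ×t×γ×σ×m):
  T: [ 0 -2  0  1 -1 -2  0]
  M: [ 0  0  0  0  0  1  1]
  L: [ 0  1  1  0  0  0  0]
  Θ: [ 1  0  0  0  0  0  0]
RREF → pivots at {ΔT,g,ℓ,σ} ⇒ r = 4

4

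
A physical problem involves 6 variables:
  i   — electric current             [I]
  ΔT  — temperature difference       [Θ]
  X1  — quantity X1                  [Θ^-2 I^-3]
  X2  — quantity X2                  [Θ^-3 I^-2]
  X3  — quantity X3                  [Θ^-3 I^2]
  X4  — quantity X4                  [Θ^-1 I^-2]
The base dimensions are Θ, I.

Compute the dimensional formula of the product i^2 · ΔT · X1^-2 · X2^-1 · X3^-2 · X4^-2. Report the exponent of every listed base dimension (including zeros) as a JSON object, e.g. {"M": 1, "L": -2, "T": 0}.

Dimensional matrix (Θ×I by i×ΔT×X1×X2×X3×X4):
  Θ: [ 0  1 -2 -3 -3 -1]
  I: [ 1  0 -3 -2  2 -2]
  [Θ]: (2)·0+(1)·1+(-2)·-2+(-1)·-3+(-2)·-3+(-2)·-1 = 16
  [I]: (2)·1+(1)·0+(-2)·-3+(-1)·-2+(-2)·2+(-2)·-2 = 10
⇒ Θ^16 I^10

{"Θ": 16, "I": 10}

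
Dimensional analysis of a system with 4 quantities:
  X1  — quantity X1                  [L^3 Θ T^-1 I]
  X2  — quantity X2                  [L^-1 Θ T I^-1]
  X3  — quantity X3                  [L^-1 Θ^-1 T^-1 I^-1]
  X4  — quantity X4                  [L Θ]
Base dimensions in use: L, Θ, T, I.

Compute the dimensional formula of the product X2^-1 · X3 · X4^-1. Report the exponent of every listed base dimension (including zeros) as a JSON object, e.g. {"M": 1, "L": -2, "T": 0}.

{"L": -1, "Θ": -3, "T": -2, "I": 0}

Exponent matrix [L,Θ,T,I] × [X1,X2,X3,X4]:
  L: [ 3 -1 -1  1]
  Θ: [ 1  1 -1  1]
  T: [-1  1 -1  0]
  I: [ 1 -1 -1  0]
  [L]: (-1)·-1+(1)·-1+(-1)·1 = -1
  [Θ]: (-1)·1+(1)·-1+(-1)·1 = -3
  [T]: (-1)·1+(1)·-1+(-1)·0 = -2
  [I]: (-1)·-1+(1)·-1+(-1)·0 = 0
⇒ L^-1 Θ^-3 T^-2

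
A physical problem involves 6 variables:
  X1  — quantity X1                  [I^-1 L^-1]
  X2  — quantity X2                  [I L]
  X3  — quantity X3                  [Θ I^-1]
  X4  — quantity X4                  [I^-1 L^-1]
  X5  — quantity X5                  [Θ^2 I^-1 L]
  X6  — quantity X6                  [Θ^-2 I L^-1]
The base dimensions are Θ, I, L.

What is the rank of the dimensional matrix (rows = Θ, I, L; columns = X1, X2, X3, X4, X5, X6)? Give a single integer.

Exponent matrix [Θ,I,L] × [X1,X2,X3,X4,X5,X6]:
  Θ: [ 0  0  1  0  2 -2]
  I: [-1  1 -1 -1 -1  1]
  L: [-1  1  0 -1  1 -1]
Row reduction gives pivot columns X1,X3; rank = 2

2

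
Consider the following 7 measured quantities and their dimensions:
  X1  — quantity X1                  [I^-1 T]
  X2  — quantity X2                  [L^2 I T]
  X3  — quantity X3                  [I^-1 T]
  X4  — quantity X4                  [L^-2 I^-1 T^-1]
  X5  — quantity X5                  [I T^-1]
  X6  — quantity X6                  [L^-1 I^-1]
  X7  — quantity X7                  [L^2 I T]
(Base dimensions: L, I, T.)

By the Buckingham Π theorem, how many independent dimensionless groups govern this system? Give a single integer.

Dimensional matrix (L×I×T by X1×X2×X3×X4×X5×X6×X7):
  L: [ 0  2  0 -2  0 -1  2]
  I: [-1  1 -1 -1  1 -1  1]
  T: [ 1  1  1 -1 -1  0  1]
Row reduction gives pivot columns X1,X2; rank = 2
7 vars − rank 2 = 5 Π groups

5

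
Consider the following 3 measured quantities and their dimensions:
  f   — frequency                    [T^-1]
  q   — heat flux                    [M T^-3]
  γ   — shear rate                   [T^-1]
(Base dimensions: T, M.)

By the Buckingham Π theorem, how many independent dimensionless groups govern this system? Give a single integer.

Exponent matrix [T,M] × [f,q,γ]:
  T: [-1 -3 -1]
  M: [ 0  1  0]
Echelon form has 2 nonzero rows (pivots: f,q)
Π count = n − r = 3 − 2 = 1

1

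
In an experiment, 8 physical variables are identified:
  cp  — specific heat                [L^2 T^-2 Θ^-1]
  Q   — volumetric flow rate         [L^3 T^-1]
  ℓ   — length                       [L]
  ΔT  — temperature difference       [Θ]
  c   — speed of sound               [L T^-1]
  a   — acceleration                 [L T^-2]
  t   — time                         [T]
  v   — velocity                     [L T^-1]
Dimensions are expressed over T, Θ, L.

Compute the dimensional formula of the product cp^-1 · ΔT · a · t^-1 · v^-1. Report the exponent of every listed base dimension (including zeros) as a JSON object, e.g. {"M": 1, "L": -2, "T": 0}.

Write exponents as rows T,Θ,L / cols cp,Q,ℓ,ΔT,c,a,t,v:
  T: [-2 -1  0  0 -1 -2  1 -1]
  Θ: [-1  0  0  1  0  0  0  0]
  L: [ 2  3  1  0  1  1  0  1]
  [T]: (-1)·-2+(1)·0+(1)·-2+(-1)·1+(-1)·-1 = 0
  [Θ]: (-1)·-1+(1)·1+(1)·0+(-1)·0+(-1)·0 = 2
  [L]: (-1)·2+(1)·0+(1)·1+(-1)·0+(-1)·1 = -2
⇒ Θ^2 L^-2

{"T": 0, "Θ": 2, "L": -2}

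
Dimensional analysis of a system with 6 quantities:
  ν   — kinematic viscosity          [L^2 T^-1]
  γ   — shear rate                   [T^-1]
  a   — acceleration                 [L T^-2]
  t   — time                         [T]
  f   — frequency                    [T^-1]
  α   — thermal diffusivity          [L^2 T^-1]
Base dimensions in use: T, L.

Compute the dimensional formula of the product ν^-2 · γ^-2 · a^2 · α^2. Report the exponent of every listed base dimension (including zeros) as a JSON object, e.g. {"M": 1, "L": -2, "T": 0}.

{"T": -2, "L": 2}

Write exponents as rows T,L / cols ν,γ,a,t,f,α:
  T: [-1 -1 -2  1 -1 -1]
  L: [ 2  0  1  0  0  2]
  [T]: (-2)·-1+(-2)·-1+(2)·-2+(2)·-1 = -2
  [L]: (-2)·2+(-2)·0+(2)·1+(2)·2 = 2
⇒ T^-2 L^2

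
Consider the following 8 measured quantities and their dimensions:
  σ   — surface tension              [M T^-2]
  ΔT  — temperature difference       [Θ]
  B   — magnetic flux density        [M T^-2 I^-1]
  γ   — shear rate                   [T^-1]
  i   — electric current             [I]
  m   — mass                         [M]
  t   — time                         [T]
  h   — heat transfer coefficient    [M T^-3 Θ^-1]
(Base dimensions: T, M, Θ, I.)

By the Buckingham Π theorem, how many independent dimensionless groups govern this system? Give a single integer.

4

Exponent matrix [T,M,Θ,I] × [σ,ΔT,B,γ,i,m,t,h]:
  T: [-2  0 -2 -1  0  0  1 -3]
  M: [ 1  0  1  0  0  1  0  1]
  Θ: [ 0  1  0  0  0  0  0 -1]
  I: [ 0  0 -1  0  1  0  0  0]
Echelon form has 4 nonzero rows (pivots: σ,ΔT,B,γ)
n=8, r=4 ⇒ 4 dimensionless groups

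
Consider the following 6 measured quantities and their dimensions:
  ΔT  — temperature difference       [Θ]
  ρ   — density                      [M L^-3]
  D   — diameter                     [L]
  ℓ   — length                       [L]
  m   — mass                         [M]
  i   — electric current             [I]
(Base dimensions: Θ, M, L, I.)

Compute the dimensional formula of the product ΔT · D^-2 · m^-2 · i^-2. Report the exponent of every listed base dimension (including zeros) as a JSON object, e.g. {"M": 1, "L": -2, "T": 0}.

{"Θ": 1, "M": -2, "L": -2, "I": -2}

Exponent matrix [Θ,M,L,I] × [ΔT,ρ,D,ℓ,m,i]:
  Θ: [ 1  0  0  0  0  0]
  M: [ 0  1  0  0  1  0]
  L: [ 0 -3  1  1  0  0]
  I: [ 0  0  0  0  0  1]
  [Θ]: (1)·1+(-2)·0+(-2)·0+(-2)·0 = 1
  [M]: (1)·0+(-2)·0+(-2)·1+(-2)·0 = -2
  [L]: (1)·0+(-2)·1+(-2)·0+(-2)·0 = -2
  [I]: (1)·0+(-2)·0+(-2)·0+(-2)·1 = -2
⇒ Θ M^-2 L^-2 I^-2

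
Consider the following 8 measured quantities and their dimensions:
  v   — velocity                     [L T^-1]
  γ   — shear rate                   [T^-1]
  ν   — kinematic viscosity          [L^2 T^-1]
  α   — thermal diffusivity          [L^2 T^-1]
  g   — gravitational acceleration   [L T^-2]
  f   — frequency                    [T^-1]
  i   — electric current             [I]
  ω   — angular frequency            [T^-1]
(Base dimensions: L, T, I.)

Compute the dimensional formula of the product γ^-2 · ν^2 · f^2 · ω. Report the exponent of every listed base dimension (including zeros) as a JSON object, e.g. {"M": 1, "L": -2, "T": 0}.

Write exponents as rows L,T,I / cols v,γ,ν,α,g,f,i,ω:
  L: [ 1  0  2  2  1  0  0  0]
  T: [-1 -1 -1 -1 -2 -1  0 -1]
  I: [ 0  0  0  0  0  0  1  0]
  [L]: (-2)·0+(2)·2+(2)·0+(1)·0 = 4
  [T]: (-2)·-1+(2)·-1+(2)·-1+(1)·-1 = -3
  [I]: (-2)·0+(2)·0+(2)·0+(1)·0 = 0
⇒ L^4 T^-3

{"L": 4, "T": -3, "I": 0}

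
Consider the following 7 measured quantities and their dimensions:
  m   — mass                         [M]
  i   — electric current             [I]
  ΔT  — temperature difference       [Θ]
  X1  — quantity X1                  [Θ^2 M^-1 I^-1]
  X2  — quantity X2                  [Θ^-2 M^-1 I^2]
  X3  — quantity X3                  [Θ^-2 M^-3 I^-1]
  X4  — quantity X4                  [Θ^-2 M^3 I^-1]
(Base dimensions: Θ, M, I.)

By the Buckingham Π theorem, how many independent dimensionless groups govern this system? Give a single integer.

Dimensional matrix (Θ×M×I by m×i×ΔT×X1×X2×X3×X4):
  Θ: [ 0  0  1  2 -2 -2 -2]
  M: [ 1  0  0 -1 -1 -3  3]
  I: [ 0  1  0 -1  2 -1 -1]
Echelon form has 3 nonzero rows (pivots: m,i,ΔT)
7 vars − rank 3 = 4 Π groups

4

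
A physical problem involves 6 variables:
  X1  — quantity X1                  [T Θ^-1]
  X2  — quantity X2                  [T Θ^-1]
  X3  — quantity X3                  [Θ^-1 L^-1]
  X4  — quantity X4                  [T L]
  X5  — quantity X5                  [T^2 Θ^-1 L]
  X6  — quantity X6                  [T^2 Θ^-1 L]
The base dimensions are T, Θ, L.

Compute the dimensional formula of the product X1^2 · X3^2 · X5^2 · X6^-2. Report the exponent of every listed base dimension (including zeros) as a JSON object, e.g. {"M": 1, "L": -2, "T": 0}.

Dimensional matrix (T×Θ×L by X1×X2×X3×X4×X5×X6):
  T: [ 1  1  0  1  2  2]
  Θ: [-1 -1 -1  0 -1 -1]
  L: [ 0  0 -1  1  1  1]
  [T]: (2)·1+(2)·0+(2)·2+(-2)·2 = 2
  [Θ]: (2)·-1+(2)·-1+(2)·-1+(-2)·-1 = -4
  [L]: (2)·0+(2)·-1+(2)·1+(-2)·1 = -2
⇒ T^2 Θ^-4 L^-2

{"T": 2, "Θ": -4, "L": -2}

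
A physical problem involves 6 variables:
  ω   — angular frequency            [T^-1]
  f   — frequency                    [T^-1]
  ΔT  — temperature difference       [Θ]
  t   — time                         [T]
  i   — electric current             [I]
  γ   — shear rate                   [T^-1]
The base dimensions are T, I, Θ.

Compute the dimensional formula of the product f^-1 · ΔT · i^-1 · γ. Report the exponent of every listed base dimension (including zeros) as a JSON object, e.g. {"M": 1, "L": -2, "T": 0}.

Exponent matrix [T,I,Θ] × [ω,f,ΔT,t,i,γ]:
  T: [-1 -1  0  1  0 -1]
  I: [ 0  0  0  0  1  0]
  Θ: [ 0  0  1  0  0  0]
  [T]: (-1)·-1+(1)·0+(-1)·0+(1)·-1 = 0
  [I]: (-1)·0+(1)·0+(-1)·1+(1)·0 = -1
  [Θ]: (-1)·0+(1)·1+(-1)·0+(1)·0 = 1
⇒ I^-1 Θ

{"T": 0, "I": -1, "Θ": 1}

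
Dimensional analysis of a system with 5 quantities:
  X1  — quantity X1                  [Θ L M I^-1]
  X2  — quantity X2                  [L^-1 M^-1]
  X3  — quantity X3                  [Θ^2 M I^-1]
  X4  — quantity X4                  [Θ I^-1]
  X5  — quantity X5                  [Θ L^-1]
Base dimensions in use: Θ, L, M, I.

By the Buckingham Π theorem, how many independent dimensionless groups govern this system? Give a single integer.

2

Write exponents as rows Θ,L,M,I / cols X1,X2,X3,X4,X5:
  Θ: [ 1  0  2  1  1]
  L: [ 1 -1  0  0 -1]
  M: [ 1 -1  1  0  0]
  I: [-1  0 -1 -1  0]
RREF → pivots at {X1,X2,X3} ⇒ r = 3
Π count = n − r = 5 − 3 = 2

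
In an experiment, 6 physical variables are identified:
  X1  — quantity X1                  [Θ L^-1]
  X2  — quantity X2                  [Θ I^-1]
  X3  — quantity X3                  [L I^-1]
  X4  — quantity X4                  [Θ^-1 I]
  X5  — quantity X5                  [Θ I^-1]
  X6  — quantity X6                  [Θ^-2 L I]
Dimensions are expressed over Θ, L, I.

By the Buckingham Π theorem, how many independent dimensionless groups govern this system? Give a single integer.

4

Exponent matrix [Θ,L,I] × [X1,X2,X3,X4,X5,X6]:
  Θ: [ 1  1  0 -1  1 -2]
  L: [-1  0  1  0  0  1]
  I: [ 0 -1 -1  1 -1  1]
RREF → pivots at {X1,X2} ⇒ r = 2
Π count = n − r = 6 − 2 = 4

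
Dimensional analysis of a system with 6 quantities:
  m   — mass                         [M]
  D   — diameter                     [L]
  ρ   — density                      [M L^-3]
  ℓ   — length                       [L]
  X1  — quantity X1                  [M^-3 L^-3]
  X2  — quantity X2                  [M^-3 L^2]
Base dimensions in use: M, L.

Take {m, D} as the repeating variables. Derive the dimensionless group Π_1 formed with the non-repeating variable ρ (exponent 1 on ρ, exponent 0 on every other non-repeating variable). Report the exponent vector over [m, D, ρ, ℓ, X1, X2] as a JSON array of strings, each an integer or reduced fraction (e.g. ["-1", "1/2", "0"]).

["-1", "3", "1", "0", "0", "0"]

Exponent matrix [M,L] × [m,D,ρ,ℓ,X1,X2]:
  M: [ 1  0  1  0 -3 -3]
  L: [ 0  1 -3  1 -3  2]
Row reduction gives pivot columns m,D; rank = 2
Repeat: m,D; free: ρ,ℓ,X1,X2
RREF:
  r0: [   1    0    1    0   -3   -3]
  r1: [   0    1   -3    1   -3    2]
Fix exponent of ρ at 1, ℓ at 0, X1 at 0, X2 at 0; solve each RREF row for its pivot's exponent:
  r0: exp(m) + (1)·1 = 0 ⇒ exp(m) = -1
  r1: exp(D) + (-3)·1 = 0 ⇒ exp(D) = 3
Π_1 = m^-1 · D^3 · ρ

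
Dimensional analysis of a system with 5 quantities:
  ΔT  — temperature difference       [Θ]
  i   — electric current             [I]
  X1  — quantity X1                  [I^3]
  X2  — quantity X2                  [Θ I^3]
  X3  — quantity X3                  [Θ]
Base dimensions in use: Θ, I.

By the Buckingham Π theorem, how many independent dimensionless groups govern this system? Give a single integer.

Dimensional matrix (Θ×I by ΔT×i×X1×X2×X3):
  Θ: [ 1  0  0  1  1]
  I: [ 0  1  3  3  0]
Row reduction gives pivot columns ΔT,i; rank = 2
5 vars − rank 2 = 3 Π groups

3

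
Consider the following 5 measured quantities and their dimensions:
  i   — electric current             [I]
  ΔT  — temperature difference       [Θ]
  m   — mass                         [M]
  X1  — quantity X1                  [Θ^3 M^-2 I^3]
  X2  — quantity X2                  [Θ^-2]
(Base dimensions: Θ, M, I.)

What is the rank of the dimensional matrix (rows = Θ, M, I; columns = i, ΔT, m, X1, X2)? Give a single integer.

3

Exponent matrix [Θ,M,I] × [i,ΔT,m,X1,X2]:
  Θ: [ 0  1  0  3 -2]
  M: [ 0  0  1 -2  0]
  I: [ 1  0  0  3  0]
Row reduction gives pivot columns i,ΔT,m; rank = 3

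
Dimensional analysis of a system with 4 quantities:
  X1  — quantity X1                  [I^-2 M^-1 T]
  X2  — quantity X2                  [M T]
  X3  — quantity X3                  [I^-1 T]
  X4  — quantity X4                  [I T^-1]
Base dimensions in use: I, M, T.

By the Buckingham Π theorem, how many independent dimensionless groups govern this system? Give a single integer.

Dimensional matrix (I×M×T by X1×X2×X3×X4):
  I: [-2  0 -1  1]
  M: [-1  1  0  0]
  T: [ 1  1  1 -1]
RREF → pivots at {X1,X2} ⇒ r = 2
n=4, r=2 ⇒ 2 dimensionless groups

2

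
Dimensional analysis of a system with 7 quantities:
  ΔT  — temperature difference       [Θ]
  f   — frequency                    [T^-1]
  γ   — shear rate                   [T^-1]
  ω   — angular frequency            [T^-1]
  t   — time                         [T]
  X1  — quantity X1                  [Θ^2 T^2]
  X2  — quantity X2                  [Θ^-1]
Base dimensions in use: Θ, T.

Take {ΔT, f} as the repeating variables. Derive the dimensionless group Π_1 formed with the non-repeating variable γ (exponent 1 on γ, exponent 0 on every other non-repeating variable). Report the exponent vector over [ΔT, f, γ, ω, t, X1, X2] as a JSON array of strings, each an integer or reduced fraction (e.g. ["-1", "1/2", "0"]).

Write exponents as rows Θ,T / cols ΔT,f,γ,ω,t,X1,X2:
  Θ: [ 1  0  0  0  0  2 -1]
  T: [ 0 -1 -1 -1  1  2  0]
RREF → pivots at {ΔT,f} ⇒ r = 2
Repeat: ΔT,f; free: γ,ω,t,X1,X2
RREF:
  r0: [   1    0    0    0    0    2   -1]
  r1: [   0    1    1    1   -1   -2    0]
Fix exponent of γ at 1, ω at 0, t at 0, X1 at 0, X2 at 0; solve each RREF row for its pivot's exponent:
  r0: exp(ΔT) + (0)·1 = 0 ⇒ exp(ΔT) = 0
  r1: exp(f) + (1)·1 = 0 ⇒ exp(f) = -1
Π_1 = f^-1 · γ

["0", "-1", "1", "0", "0", "0", "0"]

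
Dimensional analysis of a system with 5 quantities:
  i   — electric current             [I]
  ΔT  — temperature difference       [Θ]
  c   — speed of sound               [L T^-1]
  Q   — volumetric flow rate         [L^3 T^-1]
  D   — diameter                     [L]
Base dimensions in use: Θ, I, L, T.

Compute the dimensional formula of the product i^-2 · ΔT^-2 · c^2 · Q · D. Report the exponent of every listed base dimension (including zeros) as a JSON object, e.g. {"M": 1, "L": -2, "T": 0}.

{"Θ": -2, "I": -2, "L": 6, "T": -3}

Dimensional matrix (Θ×I×L×T by i×ΔT×c×Q×D):
  Θ: [ 0  1  0  0  0]
  I: [ 1  0  0  0  0]
  L: [ 0  0  1  3  1]
  T: [ 0  0 -1 -1  0]
  [Θ]: (-2)·0+(-2)·1+(2)·0+(1)·0+(1)·0 = -2
  [I]: (-2)·1+(-2)·0+(2)·0+(1)·0+(1)·0 = -2
  [L]: (-2)·0+(-2)·0+(2)·1+(1)·3+(1)·1 = 6
  [T]: (-2)·0+(-2)·0+(2)·-1+(1)·-1+(1)·0 = -3
⇒ Θ^-2 I^-2 L^6 T^-3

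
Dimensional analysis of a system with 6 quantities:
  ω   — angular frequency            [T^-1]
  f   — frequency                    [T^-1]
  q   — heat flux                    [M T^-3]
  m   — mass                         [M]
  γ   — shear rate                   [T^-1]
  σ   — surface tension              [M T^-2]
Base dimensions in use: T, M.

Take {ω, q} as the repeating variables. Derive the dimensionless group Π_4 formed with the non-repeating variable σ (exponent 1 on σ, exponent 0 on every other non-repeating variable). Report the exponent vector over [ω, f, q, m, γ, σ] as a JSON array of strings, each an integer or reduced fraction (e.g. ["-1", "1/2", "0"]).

["1", "0", "-1", "0", "0", "1"]

Dimensional matrix (T×M by ω×f×q×m×γ×σ):
  T: [-1 -1 -3  0 -1 -2]
  M: [ 0  0  1  1  0  1]
Row reduction gives pivot columns ω,q; rank = 2
Pivot set = {ω,q}, free = {f,m,γ,σ}
RREF:
  r0: [   1    1    0   -3    1   -1]
  r1: [   0    0    1    1    0    1]
Fix exponent of σ at 1, f at 0, m at 0, γ at 0; solve each RREF row for its pivot's exponent:
  r0: exp(ω) + (-1)·1 = 0 ⇒ exp(ω) = 1
  r1: exp(q) + (1)·1 = 0 ⇒ exp(q) = -1
Π_4 = ω · q^-1 · σ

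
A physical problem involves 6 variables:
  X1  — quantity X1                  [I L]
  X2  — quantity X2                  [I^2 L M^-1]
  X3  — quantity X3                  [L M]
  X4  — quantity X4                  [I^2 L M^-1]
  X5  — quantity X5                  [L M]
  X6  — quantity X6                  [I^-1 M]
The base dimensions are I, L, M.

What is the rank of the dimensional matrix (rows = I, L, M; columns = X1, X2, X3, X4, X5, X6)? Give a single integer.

Write exponents as rows I,L,M / cols X1,X2,X3,X4,X5,X6:
  I: [ 1  2  0  2  0 -1]
  L: [ 1  1  1  1  1  0]
  M: [ 0 -1  1 -1  1  1]
RREF → pivots at {X1,X2} ⇒ r = 2

2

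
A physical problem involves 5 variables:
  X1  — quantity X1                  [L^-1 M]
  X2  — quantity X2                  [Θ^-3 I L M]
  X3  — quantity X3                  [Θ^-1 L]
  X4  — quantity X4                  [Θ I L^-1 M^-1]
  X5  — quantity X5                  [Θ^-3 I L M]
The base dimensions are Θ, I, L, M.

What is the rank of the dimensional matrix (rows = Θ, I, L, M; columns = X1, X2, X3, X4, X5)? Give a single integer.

3

Write exponents as rows Θ,I,L,M / cols X1,X2,X3,X4,X5:
  Θ: [ 0 -3 -1  1 -3]
  I: [ 0  1  0  1  1]
  L: [-1  1  1 -1  1]
  M: [ 1  1  0 -1  1]
Echelon form has 3 nonzero rows (pivots: X1,X2,X3)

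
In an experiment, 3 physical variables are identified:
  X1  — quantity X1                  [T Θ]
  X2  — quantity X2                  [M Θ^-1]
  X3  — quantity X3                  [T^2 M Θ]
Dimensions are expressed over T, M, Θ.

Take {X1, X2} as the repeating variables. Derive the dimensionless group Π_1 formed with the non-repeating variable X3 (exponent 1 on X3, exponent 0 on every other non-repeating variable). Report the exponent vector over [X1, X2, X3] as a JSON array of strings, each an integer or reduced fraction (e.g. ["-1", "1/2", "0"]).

["-2", "-1", "1"]

Exponent matrix [T,M,Θ] × [X1,X2,X3]:
  T: [ 1  0  2]
  M: [ 0  1  1]
  Θ: [ 1 -1  1]
RREF → pivots at {X1,X2} ⇒ r = 2
Pivot set = {X1,X2}, free = {X3}
RREF:
  r0: [   1    0    2]
  r1: [   0    1    1]
  r2: [   0    0    0]
Fix exponent of X3 at 1; solve each RREF row for its pivot's exponent:
  r0: exp(X1) + (2)·1 = 0 ⇒ exp(X1) = -2
  r1: exp(X2) + (1)·1 = 0 ⇒ exp(X2) = -1
Π_1 = X1^-2 · X2^-1 · X3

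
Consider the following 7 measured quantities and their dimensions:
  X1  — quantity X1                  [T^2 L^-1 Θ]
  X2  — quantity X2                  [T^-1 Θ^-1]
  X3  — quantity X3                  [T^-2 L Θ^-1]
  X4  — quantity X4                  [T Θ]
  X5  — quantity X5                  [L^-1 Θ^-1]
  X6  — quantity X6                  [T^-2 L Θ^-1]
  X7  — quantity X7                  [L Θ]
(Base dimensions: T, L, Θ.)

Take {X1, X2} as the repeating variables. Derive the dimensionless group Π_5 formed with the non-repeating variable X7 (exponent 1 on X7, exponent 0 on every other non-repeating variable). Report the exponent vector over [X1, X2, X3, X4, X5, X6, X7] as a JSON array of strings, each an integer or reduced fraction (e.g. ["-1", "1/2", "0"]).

["1", "2", "0", "0", "0", "0", "1"]

Write exponents as rows T,L,Θ / cols X1,X2,X3,X4,X5,X6,X7:
  T: [ 2 -1 -2  1  0 -2  0]
  L: [-1  0  1  0 -1  1  1]
  Θ: [ 1 -1 -1  1 -1 -1  1]
Row reduction gives pivot columns X1,X2; rank = 2
Repeat: X1,X2; free: X3,X4,X5,X6,X7
RREF:
  r0: [   1    0   -1    0    1   -1   -1]
  r1: [   0    1    0   -1    2    0   -2]
  r2: [   0    0    0    0    0    0    0]
Fix exponent of X7 at 1, X3 at 0, X4 at 0, X5 at 0, X6 at 0; solve each RREF row for its pivot's exponent:
  r0: exp(X1) + (-1)·1 = 0 ⇒ exp(X1) = 1
  r1: exp(X2) + (-2)·1 = 0 ⇒ exp(X2) = 2
Π_5 = X1 · X2^2 · X7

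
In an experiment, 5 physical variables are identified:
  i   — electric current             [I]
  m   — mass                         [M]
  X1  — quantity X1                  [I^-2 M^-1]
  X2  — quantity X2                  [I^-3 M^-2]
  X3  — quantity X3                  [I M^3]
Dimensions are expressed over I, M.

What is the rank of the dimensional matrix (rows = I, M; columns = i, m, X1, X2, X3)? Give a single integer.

Write exponents as rows I,M / cols i,m,X1,X2,X3:
  I: [ 1  0 -2 -3  1]
  M: [ 0  1 -1 -2  3]
RREF → pivots at {i,m} ⇒ r = 2

2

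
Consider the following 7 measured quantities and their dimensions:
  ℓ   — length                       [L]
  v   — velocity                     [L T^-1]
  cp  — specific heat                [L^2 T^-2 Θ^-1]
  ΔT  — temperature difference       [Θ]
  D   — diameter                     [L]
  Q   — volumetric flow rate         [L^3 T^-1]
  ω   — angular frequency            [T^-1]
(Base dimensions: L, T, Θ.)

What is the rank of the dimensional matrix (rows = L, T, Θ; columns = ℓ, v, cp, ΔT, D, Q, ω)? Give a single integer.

3

Exponent matrix [L,T,Θ] × [ℓ,v,cp,ΔT,D,Q,ω]:
  L: [ 1  1  2  0  1  3  0]
  T: [ 0 -1 -2  0  0 -1 -1]
  Θ: [ 0  0 -1  1  0  0  0]
Row reduction gives pivot columns ℓ,v,cp; rank = 3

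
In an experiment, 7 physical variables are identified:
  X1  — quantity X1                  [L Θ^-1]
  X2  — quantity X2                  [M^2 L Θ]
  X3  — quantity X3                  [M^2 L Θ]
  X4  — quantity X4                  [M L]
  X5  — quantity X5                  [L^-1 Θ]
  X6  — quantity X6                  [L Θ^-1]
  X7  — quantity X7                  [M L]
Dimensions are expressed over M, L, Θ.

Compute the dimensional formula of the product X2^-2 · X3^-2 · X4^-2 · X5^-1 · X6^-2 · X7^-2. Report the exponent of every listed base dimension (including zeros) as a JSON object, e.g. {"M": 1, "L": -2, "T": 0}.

Dimensional matrix (M×L×Θ by X1×X2×X3×X4×X5×X6×X7):
  M: [ 0  2  2  1  0  0  1]
  L: [ 1  1  1  1 -1  1  1]
  Θ: [-1  1  1  0  1 -1  0]
  [M]: (-2)·2+(-2)·2+(-2)·1+(-1)·0+(-2)·0+(-2)·1 = -12
  [L]: (-2)·1+(-2)·1+(-2)·1+(-1)·-1+(-2)·1+(-2)·1 = -9
  [Θ]: (-2)·1+(-2)·1+(-2)·0+(-1)·1+(-2)·-1+(-2)·0 = -3
⇒ M^-12 L^-9 Θ^-3

{"M": -12, "L": -9, "Θ": -3}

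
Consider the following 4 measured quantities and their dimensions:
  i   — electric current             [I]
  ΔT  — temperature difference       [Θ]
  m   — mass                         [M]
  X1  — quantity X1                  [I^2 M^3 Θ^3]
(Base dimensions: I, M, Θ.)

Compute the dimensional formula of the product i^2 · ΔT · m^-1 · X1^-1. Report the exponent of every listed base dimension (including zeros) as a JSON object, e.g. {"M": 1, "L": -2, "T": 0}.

Dimensional matrix (I×M×Θ by i×ΔT×m×X1):
  I: [ 1  0  0  2]
  M: [ 0  0  1  3]
  Θ: [ 0  1  0  3]
  [I]: (2)·1+(1)·0+(-1)·0+(-1)·2 = 0
  [M]: (2)·0+(1)·0+(-1)·1+(-1)·3 = -4
  [Θ]: (2)·0+(1)·1+(-1)·0+(-1)·3 = -2
⇒ M^-4 Θ^-2

{"I": 0, "M": -4, "Θ": -2}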